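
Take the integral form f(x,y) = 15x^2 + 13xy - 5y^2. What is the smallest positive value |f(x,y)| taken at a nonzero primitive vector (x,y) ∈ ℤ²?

river: ρ → (-5,17,9)
river: ρ → (9,19,-3)
river: ρ → (-3,17,15)
river: ρ → (15,13,-5)
closes: descent 0, river 4
min |a| on river = 3

3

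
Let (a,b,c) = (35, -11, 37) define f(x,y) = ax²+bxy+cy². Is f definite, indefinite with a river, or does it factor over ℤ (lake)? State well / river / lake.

D = b²−4ac = (-11)² − 4·35·37 = -5059
D < 0 ⇒ definite ⇒ every region one sign ⇒ single well

well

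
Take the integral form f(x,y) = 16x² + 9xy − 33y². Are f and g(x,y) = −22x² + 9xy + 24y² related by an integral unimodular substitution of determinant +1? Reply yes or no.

D₁ = 2193, D₂ = 2193
river cycle of f (length 20): (16, 41, -8), (-8, 39, 21), (21, 45, -2), (-2, 43, 43), (43, 43, -2), (-2, 45, 21), (21, 39, -8), (-8, 41, 16), (16, 23, -26), (-26, 29, 13), … (10 more)
river cycle of g (length 26): (24, 39, -7), (-7, 45, 6), (6, 39, -28), (-28, 17, 17), (17, 17, -28), (-28, 39, 6), (6, 45, -7), (-7, 39, 24), (24, 9, -22), (-22, 35, 11), … (16 more)
cycles differ ⇒ inequivalent

no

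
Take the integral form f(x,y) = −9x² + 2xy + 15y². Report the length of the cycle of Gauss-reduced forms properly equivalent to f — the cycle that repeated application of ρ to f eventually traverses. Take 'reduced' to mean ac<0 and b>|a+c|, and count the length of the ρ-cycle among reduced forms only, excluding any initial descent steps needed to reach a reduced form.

D = 544, ⌊√D⌋ = 23
descent: ρ → (15,-2,-9)
descent: ρ → (-9,20,4)  [lands on river]
river: ρ → (4,20,-9)
river: ρ → (-9,16,8)
river: ρ → (8,16,-9)
ρ-cycle length = 4 (tail of 2 descent steps not counted)

4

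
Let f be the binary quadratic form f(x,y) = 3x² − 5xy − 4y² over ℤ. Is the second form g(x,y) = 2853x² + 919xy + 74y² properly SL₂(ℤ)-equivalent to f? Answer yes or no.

D₁ = 73, D₂ = 73
river cycle of f (length 18): (-4, 5, 3), (3, 7, -2), (-2, 5, 6), (6, 7, -1), (-1, 7, 6), (6, 5, -2), (-2, 7, 3), (3, 5, -4), (-4, 3, 4), (4, 5, -3), … (8 more)
river cycle of g (length 18): (3, 7, -2), (-2, 5, 6), (6, 7, -1), (-1, 7, 6), (6, 5, -2), (-2, 7, 3), (3, 5, -4), (-4, 3, 4), (4, 5, -3), (-3, 7, 2), … (8 more)
cycles coincide ⇒ equivalent

yes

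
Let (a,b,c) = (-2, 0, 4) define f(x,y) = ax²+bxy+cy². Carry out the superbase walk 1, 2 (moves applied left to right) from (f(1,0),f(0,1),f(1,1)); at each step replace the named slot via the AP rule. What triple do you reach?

start (-2,4,2) = (f(1,0),f(0,1),f(1,1))
replace slot 1: 2·(4+2) − (-2) = 14 → (14,4,2)
replace slot 2: 2·(14+2) − 4 = 28 → (14,28,2)

14,28,2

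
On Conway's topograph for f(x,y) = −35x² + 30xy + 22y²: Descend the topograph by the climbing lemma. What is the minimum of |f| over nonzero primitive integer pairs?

river: ρ → (22,58,-7)
river: ρ → (-7,54,38)
river: ρ → (38,22,-23)
river: ρ → (-23,24,37)
river: ρ → (37,50,-10)
river: ρ → (-10,50,37)
river: ρ → (37,24,-23)
river: ρ → (-23,22,38)
river: ρ → (38,54,-7)
river: ρ → (-7,58,22)
river: ρ → (22,30,-35)
river: ρ → (-35,40,17)
river: ρ → (17,62,-2)
river: ρ → (-2,62,17)
river: ρ → (17,40,-35)
river: ρ → (-35,30,22)
closes: descent 0, river 16
min |a| on river = 2

2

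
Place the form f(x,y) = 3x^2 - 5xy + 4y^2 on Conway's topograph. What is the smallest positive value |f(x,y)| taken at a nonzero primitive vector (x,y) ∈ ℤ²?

translate: b→1 (≡-5 mod 6), so (3,-5,4)→(3,1,2)
flip: (3,1,2)→(2,-1,3)
reduced (well bottom): (2,-1,3) with a≤c, −a<b≤a
well minimum = a = 2

2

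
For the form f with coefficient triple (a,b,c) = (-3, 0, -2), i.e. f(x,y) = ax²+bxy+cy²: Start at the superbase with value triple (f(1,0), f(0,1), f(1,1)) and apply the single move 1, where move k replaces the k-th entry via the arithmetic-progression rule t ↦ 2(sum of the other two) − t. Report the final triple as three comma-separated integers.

start (-3,-2,-5) = (f(1,0),f(0,1),f(1,1))
replace slot 1: 2·((-2)+(-5)) − (-3) = -11 → (-11,-2,-5)

-11,-2,-5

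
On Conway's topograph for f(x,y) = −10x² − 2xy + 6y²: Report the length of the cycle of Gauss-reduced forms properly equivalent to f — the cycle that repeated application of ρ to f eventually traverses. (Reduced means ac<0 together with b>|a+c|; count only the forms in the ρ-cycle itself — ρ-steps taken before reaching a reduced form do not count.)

D = 244, ⌊√D⌋ = 15
descent: ρ → (6,14,-2)  [lands on river]
river: ρ → (-2,14,6)
river: ρ → (6,10,-6)
river: ρ → (-6,14,2)
river: ρ → (2,14,-6)
river: ρ → (-6,10,6)
ρ-cycle length = 6 (tail of 1 descent step not counted)

6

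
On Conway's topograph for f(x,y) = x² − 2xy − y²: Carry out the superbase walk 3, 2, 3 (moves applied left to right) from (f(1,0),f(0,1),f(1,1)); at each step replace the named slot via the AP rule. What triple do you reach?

start (1,-1,-2) = (f(1,0),f(0,1),f(1,1))
replace slot 3: 2·(1+(-1)) − (-2) = 2 → (1,-1,2)
replace slot 2: 2·(1+2) − (-1) = 7 → (1,7,2)
replace slot 3: 2·(1+7) − 2 = 14 → (1,7,14)

1,7,14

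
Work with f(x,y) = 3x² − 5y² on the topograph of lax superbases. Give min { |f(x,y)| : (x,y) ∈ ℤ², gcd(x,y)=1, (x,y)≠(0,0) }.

descent: ρ → (-5,0,3)
descent: ρ → (3,6,-2)  [lands on river]
river: ρ → (-2,6,3)
closes: descent 2, river 2
min |a| on river = 2

2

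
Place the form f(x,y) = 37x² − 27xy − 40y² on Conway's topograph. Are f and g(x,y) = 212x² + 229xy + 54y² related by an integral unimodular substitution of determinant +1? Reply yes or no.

D₁ = 6649, D₂ = 6649
river cycle of f (length 62): (-40, 27, 37), (37, 47, -30), (-30, 73, 11), (11, 81, -2), (-2, 79, 51), (51, 23, -30), (-30, 37, 44), (44, 51, -23), (-23, 41, 54), (54, 67, -10), … (52 more)
river cycle of g (length 62): (-30, 73, 11), (11, 81, -2), (-2, 79, 51), (51, 23, -30), (-30, 37, 44), (44, 51, -23), (-23, 41, 54), (54, 67, -10), (-10, 73, 33), (33, 59, -24), … (52 more)
cycles coincide ⇒ equivalent

yes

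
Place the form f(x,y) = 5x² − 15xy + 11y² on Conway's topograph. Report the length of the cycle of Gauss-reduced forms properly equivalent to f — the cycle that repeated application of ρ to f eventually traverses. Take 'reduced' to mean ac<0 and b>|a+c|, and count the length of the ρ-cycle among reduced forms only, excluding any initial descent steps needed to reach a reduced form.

D = 5, ⌊√D⌋ = 2
descent: ρ → (11,-7,1)
descent: ρ → (1,1,-1)  [lands on river]
river: ρ → (-1,1,1)
ρ-cycle length = 2 (tail of 2 descent steps not counted)

2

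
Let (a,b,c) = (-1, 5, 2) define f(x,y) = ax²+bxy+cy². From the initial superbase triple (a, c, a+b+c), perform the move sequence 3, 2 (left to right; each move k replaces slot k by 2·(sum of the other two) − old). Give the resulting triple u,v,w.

start (-1,2,6) = (f(1,0),f(0,1),f(1,1))
replace slot 3: 2·((-1)+2) − 6 = -4 → (-1,2,-4)
replace slot 2: 2·((-1)+(-4)) − 2 = -12 → (-1,-12,-4)

-1,-12,-4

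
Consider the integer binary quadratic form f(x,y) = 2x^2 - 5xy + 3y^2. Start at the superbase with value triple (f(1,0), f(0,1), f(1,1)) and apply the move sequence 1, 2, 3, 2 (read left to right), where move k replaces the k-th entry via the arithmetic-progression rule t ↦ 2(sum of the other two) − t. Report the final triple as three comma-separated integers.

start (2,3,0) = (f(1,0),f(0,1),f(1,1))
replace slot 1: 2·(3+0) − 2 = 4 → (4,3,0)
replace slot 2: 2·(4+0) − 3 = 5 → (4,5,0)
replace slot 3: 2·(4+5) − 0 = 18 → (4,5,18)
replace slot 2: 2·(4+18) − 5 = 39 → (4,39,18)

4,39,18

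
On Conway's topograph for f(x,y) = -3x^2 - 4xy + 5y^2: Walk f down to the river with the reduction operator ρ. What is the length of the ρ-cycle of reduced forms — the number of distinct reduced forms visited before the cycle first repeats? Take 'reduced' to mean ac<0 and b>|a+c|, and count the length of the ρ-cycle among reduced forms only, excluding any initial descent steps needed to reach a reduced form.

D = 76, ⌊√D⌋ = 8
descent: ρ → (5,4,-3)  [lands on river]
river: ρ → (-3,8,1)
river: ρ → (1,8,-3)
river: ρ → (-3,4,5)
river: ρ → (5,6,-2)
river: ρ → (-2,6,5)
ρ-cycle length = 6 (tail of 1 descent step not counted)

6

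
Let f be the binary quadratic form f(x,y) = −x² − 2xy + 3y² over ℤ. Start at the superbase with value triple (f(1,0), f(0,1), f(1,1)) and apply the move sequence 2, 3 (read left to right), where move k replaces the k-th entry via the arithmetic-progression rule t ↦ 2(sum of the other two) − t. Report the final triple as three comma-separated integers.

start (-1,3,0) = (f(1,0),f(0,1),f(1,1))
replace slot 2: 2·((-1)+0) − 3 = -5 → (-1,-5,0)
replace slot 3: 2·((-1)+(-5)) − 0 = -12 → (-1,-5,-12)

-1,-5,-12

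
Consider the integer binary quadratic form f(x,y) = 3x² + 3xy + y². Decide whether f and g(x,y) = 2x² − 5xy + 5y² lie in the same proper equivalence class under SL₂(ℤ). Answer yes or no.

D₁ = -3, D₂ = -15
discriminants differ ⇒ not SL₂(ℤ)-equivalent

no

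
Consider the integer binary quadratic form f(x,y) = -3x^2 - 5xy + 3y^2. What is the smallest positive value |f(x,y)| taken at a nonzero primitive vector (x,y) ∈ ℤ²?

descent: ρ → (3,5,-3)  [lands on river]
river: ρ → (-3,7,1)
river: ρ → (1,7,-3)
river: ρ → (-3,5,3)
river: ρ → (3,7,-1)
river: ρ → (-1,7,3)
closes: descent 1, river 6
min |a| on river = 1

1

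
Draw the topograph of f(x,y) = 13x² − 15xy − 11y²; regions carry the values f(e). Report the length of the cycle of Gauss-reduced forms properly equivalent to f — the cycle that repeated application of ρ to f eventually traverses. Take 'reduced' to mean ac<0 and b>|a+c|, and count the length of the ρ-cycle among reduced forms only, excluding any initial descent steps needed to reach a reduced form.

D = 797, ⌊√D⌋ = 28
descent: ρ → (-11,15,13)  [lands on river]
river: ρ → (13,11,-13)
river: ρ → (-13,15,11)
river: ρ → (11,7,-17)
river: ρ → (-17,27,1)
river: ρ → (1,27,-17)
river: ρ → (-17,7,11)
river: ρ → (11,15,-13)
river: ρ → (-13,11,13)
river: ρ → (13,15,-11)
river: ρ → (-11,7,17)
river: ρ → (17,27,-1)
river: ρ → (-1,27,17)
river: ρ → (17,7,-11)
ρ-cycle length = 14 (tail of 1 descent step not counted)

14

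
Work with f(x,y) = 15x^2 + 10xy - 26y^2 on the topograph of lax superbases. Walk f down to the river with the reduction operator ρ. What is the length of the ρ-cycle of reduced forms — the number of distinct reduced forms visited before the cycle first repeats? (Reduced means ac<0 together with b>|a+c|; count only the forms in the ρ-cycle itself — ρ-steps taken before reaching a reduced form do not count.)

D = 1660, ⌊√D⌋ = 40
descent: ρ → (-26,-10,15)
descent: ρ → (15,40,-1)  [lands on river]
river: ρ → (-1,40,15)
river: ρ → (15,20,-21)
river: ρ → (-21,22,14)
river: ρ → (14,34,-9)
river: ρ → (-9,38,6)
river: ρ → (6,34,-21)
river: ρ → (-21,8,19)
river: ρ → (19,30,-10)
river: ρ → (-10,30,19)
river: ρ → (19,8,-21)
river: ρ → (-21,34,6)
river: ρ → (6,38,-9)
river: ρ → (-9,34,14)
river: ρ → (14,22,-21)
river: ρ → (-21,20,15)
ρ-cycle length = 16 (tail of 2 descent steps not counted)

16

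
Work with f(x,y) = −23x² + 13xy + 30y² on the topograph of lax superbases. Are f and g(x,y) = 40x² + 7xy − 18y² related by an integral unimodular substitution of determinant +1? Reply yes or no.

D₁ = 2929, D₂ = 2929
river cycle of f (length 90): (30, 47, -6), (-6, 49, 22), (22, 39, -16), (-16, 25, 36), (36, 47, -5), (-5, 53, 6), (6, 43, -45), (-45, 47, 4), (4, 49, -33), (-33, 17, 20), … (80 more)
river cycle of g (length 78): (-18, 29, 29), (29, 29, -18), (-18, 43, 15), (15, 47, -12), (-12, 49, 11), (11, 39, -32), (-32, 25, 18), (18, 47, -10), (-10, 53, 3), (3, 49, -44), … (68 more)
cycles differ ⇒ inequivalent

no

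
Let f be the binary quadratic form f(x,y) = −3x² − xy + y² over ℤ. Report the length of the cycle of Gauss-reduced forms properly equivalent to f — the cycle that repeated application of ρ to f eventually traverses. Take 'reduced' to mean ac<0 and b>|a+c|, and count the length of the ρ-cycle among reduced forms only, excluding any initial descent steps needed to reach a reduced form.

D = 13, ⌊√D⌋ = 3
descent: ρ → (1,3,-1)  [lands on river]
river: ρ → (-1,3,1)
ρ-cycle length = 2 (tail of 1 descent step not counted)

2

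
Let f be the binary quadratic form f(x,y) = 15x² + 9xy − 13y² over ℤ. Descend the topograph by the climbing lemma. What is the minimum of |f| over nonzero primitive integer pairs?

river: ρ → (-13,17,11)
river: ρ → (11,27,-3)
river: ρ → (-3,27,11)
river: ρ → (11,17,-13)
river: ρ → (-13,9,15)
river: ρ → (15,21,-7)
river: ρ → (-7,21,15)
river: ρ → (15,9,-13)
closes: descent 0, river 8
min |a| on river = 3

3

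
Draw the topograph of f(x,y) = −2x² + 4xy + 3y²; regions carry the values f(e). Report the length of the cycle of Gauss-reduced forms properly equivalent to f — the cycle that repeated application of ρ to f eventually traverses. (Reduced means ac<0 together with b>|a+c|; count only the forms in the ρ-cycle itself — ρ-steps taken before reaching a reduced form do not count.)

D = 40, ⌊√D⌋ = 6
river: ρ → (3,2,-3)
river: ρ → (-3,4,2)
river: ρ → (2,4,-3)
river: ρ → (-3,2,3)
river: ρ → (3,4,-2)
river: ρ → (-2,4,3)
ρ-cycle length = 6 (tail of 0 descent steps not counted)

6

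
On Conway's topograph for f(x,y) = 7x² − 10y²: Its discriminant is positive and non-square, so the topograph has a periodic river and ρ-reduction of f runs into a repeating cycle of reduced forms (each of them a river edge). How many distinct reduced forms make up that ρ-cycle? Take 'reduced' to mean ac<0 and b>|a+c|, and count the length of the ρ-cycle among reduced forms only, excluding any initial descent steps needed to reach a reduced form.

D = 280, ⌊√D⌋ = 16
descent: ρ → (-10,0,7)
descent: ρ → (7,14,-3)  [lands on river]
river: ρ → (-3,16,2)
river: ρ → (2,16,-3)
river: ρ → (-3,14,7)
ρ-cycle length = 4 (tail of 2 descent steps not counted)

4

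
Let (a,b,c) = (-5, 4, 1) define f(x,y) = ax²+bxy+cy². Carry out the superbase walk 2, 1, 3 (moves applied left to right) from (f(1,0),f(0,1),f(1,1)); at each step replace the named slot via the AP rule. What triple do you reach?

start (-5,1,0) = (f(1,0),f(0,1),f(1,1))
replace slot 2: 2·((-5)+0) − 1 = -11 → (-5,-11,0)
replace slot 1: 2·((-11)+0) − (-5) = -17 → (-17,-11,0)
replace slot 3: 2·((-17)+(-11)) − 0 = -56 → (-17,-11,-56)

-17,-11,-56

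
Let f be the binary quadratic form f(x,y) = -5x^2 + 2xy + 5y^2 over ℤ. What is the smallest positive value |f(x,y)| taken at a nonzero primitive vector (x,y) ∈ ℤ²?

river: ρ → (5,8,-2)
river: ρ → (-2,8,5)
river: ρ → (5,2,-5)
river: ρ → (-5,8,2)
river: ρ → (2,8,-5)
river: ρ → (-5,2,5)
closes: descent 0, river 6
min |a| on river = 2

2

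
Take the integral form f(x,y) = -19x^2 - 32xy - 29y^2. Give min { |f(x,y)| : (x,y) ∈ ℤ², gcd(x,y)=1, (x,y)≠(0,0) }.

translate: b→-6 (≡32 mod 38), so (19,32,29)→(19,-6,16)
flip: (19,-6,16)→(16,6,19)
reduced (well bottom): (16,6,19) with a≤c, −a<b≤a
well minimum |f| = |-16| = 16 (negative-definite)

16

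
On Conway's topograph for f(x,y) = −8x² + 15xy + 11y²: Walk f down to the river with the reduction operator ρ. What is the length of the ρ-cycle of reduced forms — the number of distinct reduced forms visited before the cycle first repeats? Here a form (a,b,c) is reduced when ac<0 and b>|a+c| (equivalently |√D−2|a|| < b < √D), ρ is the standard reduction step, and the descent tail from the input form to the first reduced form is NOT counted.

D = 577, ⌊√D⌋ = 24
river: ρ → (11,7,-12)
river: ρ → (-12,17,6)
river: ρ → (6,19,-9)
river: ρ → (-9,17,8)
river: ρ → (8,15,-11)
river: ρ → (-11,7,12)
river: ρ → (12,17,-6)
river: ρ → (-6,19,9)
river: ρ → (9,17,-8)
river: ρ → (-8,15,11)
ρ-cycle length = 10 (tail of 0 descent steps not counted)

10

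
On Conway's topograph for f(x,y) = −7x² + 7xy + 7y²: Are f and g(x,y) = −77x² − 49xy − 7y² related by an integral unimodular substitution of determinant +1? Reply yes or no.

D₁ = 245, D₂ = 245
river cycle of f (length 2): (7, 7, -7), (-7, 7, 7)
river cycle of g (length 2): (-7, 7, 7), (7, 7, -7)
cycles coincide ⇒ equivalent

yes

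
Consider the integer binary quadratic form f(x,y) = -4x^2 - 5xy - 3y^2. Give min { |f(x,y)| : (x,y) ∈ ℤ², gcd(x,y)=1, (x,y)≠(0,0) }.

translate: b→-3 (≡5 mod 8), so (4,5,3)→(4,-3,2)
flip: (4,-3,2)→(2,3,4)
translate: b→-1 (≡3 mod 4), so (2,3,4)→(2,-1,3)
reduced (well bottom): (2,-1,3) with a≤c, −a<b≤a
well minimum |f| = |-2| = 2 (negative-definite)

2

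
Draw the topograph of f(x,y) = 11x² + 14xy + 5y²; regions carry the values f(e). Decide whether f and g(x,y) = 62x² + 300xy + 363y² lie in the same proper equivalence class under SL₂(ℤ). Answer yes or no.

D₁ = -24, D₂ = -24
f: translate: b→-8 (≡14 mod 22), so (11,14,5)→(11,-8,2)
f: flip: (11,-8,2)→(2,8,11)
f: translate: b→0 (≡8 mod 4), so (2,8,11)→(2,0,3)
f: reduced (well bottom): (2,0,3) with a≤c, −a<b≤a
g: translate: b→52 (≡300 mod 124), so (62,300,363)→(62,52,11)
g: flip: (62,52,11)→(11,-52,62)
g: translate: b→-8 (≡-52 mod 22), so (11,-52,62)→(11,-8,2)
g: flip: (11,-8,2)→(2,8,11)
g: translate: b→0 (≡8 mod 4), so (2,8,11)→(2,0,3)
g: reduced (well bottom): (2,0,3) with a≤c, −a<b≤a
reduced forms (2, 0, 3) vs (2, 0, 3) ⇒ equivalent

yes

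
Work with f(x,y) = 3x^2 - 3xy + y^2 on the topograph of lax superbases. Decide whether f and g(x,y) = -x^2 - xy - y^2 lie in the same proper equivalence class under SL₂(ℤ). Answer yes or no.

D₁ = -3, D₂ = -3
f: translate: b→3 (≡-3 mod 6), so (3,-3,1)→(3,3,1)
f: flip: (3,3,1)→(1,-3,3)
f: translate: b→1 (≡-3 mod 2), so (1,-3,3)→(1,1,1)
f: reduced (well bottom): (1,1,1) with a≤c, −a<b≤a
g is negative-definite; reduce −g:
−g: reduced (well bottom): (1,1,1) with a≤c, −a<b≤a
flip sign back: reduced form of g is (-1,-1,-1)
reduced forms (1, 1, 1) vs (-1, -1, -1) ⇒ inequivalent

no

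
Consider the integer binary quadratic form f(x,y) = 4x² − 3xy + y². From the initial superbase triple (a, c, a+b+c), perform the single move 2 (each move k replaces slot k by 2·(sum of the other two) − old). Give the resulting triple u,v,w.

start (4,1,2) = (f(1,0),f(0,1),f(1,1))
replace slot 2: 2·(4+2) − 1 = 11 → (4,11,2)

4,11,2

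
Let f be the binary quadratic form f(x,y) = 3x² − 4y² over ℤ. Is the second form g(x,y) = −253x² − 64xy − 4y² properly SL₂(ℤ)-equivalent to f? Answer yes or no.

D₁ = 48, D₂ = 48
river cycle of f (length 2): (3, 6, -1), (-1, 6, 3)
river cycle of g (length 2): (3, 6, -1), (-1, 6, 3)
cycles coincide ⇒ equivalent

yes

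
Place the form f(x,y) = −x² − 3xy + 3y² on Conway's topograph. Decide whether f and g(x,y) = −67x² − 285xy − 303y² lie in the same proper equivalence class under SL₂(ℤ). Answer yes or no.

D₁ = 21, D₂ = 21
river cycle of f (length 2): (3, 3, -1), (-1, 3, 3)
river cycle of g (length 2): (-1, 3, 3), (3, 3, -1)
cycles coincide ⇒ equivalent

yes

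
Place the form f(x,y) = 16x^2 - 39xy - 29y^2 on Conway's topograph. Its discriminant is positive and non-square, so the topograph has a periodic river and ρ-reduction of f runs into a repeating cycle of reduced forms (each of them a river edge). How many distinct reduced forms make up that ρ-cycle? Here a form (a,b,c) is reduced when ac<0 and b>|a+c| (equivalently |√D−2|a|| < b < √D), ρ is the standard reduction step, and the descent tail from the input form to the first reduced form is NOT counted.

D = 3377, ⌊√D⌋ = 58
descent: ρ → (-29,39,16)  [lands on river]
river: ρ → (16,57,-2)
river: ρ → (-2,55,44)
river: ρ → (44,33,-13)
river: ρ → (-13,45,26)
river: ρ → (26,7,-32)
river: ρ → (-32,57,1)
river: ρ → (1,57,-32)
river: ρ → (-32,7,26)
river: ρ → (26,45,-13)
river: ρ → (-13,33,44)
river: ρ → (44,55,-2)
river: ρ → (-2,57,16)
river: ρ → (16,39,-29)
river: ρ → (-29,19,26)
river: ρ → (26,33,-22)
river: ρ → (-22,55,4)
river: ρ → (4,57,-8)
river: ρ → (-8,55,11)
river: ρ → (11,55,-8)
river: ρ → (-8,57,4)
river: ρ → (4,55,-22)
river: ρ → (-22,33,26)
river: ρ → (26,19,-29)
ρ-cycle length = 24 (tail of 1 descent step not counted)

24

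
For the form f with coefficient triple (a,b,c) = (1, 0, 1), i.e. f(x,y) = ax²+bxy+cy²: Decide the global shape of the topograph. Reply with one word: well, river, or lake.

D = b²−4ac = 0² − 4·1·1 = -4
D < 0 ⇒ definite ⇒ every region one sign ⇒ single well

well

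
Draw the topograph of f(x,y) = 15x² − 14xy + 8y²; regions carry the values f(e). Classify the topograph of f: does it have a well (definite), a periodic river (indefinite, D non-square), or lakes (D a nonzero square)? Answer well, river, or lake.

D = b²−4ac = (-14)² − 4·15·8 = -284
D < 0 ⇒ definite ⇒ every region one sign ⇒ single well

well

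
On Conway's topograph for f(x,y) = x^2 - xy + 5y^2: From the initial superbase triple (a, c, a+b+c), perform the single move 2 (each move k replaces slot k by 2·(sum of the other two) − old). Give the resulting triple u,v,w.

start (1,5,5) = (f(1,0),f(0,1),f(1,1))
replace slot 2: 2·(1+5) − 5 = 7 → (1,7,5)

1,7,5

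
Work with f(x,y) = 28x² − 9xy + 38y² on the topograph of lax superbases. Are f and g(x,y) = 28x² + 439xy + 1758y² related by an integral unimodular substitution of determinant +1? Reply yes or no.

D₁ = -4175, D₂ = -4175
f: reduced (well bottom): (28,-9,38) with a≤c, −a<b≤a
g: translate: b→-9 (≡439 mod 56), so (28,439,1758)→(28,-9,38)
g: reduced (well bottom): (28,-9,38) with a≤c, −a<b≤a
reduced forms (28, -9, 38) vs (28, -9, 38) ⇒ equivalent

yes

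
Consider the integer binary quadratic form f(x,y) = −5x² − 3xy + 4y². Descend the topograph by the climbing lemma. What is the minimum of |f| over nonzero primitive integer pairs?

descent: ρ → (4,3,-5)  [lands on river]
river: ρ → (-5,7,2)
river: ρ → (2,9,-1)
river: ρ → (-1,9,2)
river: ρ → (2,7,-5)
river: ρ → (-5,3,4)
river: ρ → (4,5,-4)
river: ρ → (-4,3,5)
river: ρ → (5,7,-2)
river: ρ → (-2,9,1)
river: ρ → (1,9,-2)
river: ρ → (-2,7,5)
river: ρ → (5,3,-4)
river: ρ → (-4,5,4)
closes: descent 1, river 14
min |a| on river = 1

1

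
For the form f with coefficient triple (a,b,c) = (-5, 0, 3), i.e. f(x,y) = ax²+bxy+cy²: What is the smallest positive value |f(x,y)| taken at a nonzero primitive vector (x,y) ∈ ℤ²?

descent: ρ → (3,6,-2)  [lands on river]
river: ρ → (-2,6,3)
closes: descent 1, river 2
min |a| on river = 2

2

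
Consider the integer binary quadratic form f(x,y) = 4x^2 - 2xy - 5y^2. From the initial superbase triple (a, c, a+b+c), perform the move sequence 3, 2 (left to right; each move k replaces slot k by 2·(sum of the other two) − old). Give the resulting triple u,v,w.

start (4,-5,-3) = (f(1,0),f(0,1),f(1,1))
replace slot 3: 2·(4+(-5)) − (-3) = 1 → (4,-5,1)
replace slot 2: 2·(4+1) − (-5) = 15 → (4,15,1)

4,15,1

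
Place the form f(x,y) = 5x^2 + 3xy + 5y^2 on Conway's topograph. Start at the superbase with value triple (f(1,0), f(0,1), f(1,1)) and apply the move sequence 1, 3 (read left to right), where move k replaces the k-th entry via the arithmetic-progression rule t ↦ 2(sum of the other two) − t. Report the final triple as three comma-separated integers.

start (5,5,13) = (f(1,0),f(0,1),f(1,1))
replace slot 1: 2·(5+13) − 5 = 31 → (31,5,13)
replace slot 3: 2·(31+5) − 13 = 59 → (31,5,59)

31,5,59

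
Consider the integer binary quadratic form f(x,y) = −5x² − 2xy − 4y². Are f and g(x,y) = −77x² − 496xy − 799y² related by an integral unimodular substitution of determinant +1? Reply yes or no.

D₁ = -76, D₂ = -76
f is negative-definite; reduce −f:
−f: flip: (5,2,4)→(4,-2,5)
−f: reduced (well bottom): (4,-2,5) with a≤c, −a<b≤a
flip sign back: reduced form of f is (-4,2,-5)
g is negative-definite; reduce −g:
−g: translate: b→34 (≡496 mod 154), so (77,496,799)→(77,34,4)
−g: flip: (77,34,4)→(4,-34,77)
−g: translate: b→-2 (≡-34 mod 8), so (4,-34,77)→(4,-2,5)
−g: reduced (well bottom): (4,-2,5) with a≤c, −a<b≤a
flip sign back: reduced form of g is (-4,2,-5)
reduced forms (-4, 2, -5) vs (-4, 2, -5) ⇒ equivalent

yes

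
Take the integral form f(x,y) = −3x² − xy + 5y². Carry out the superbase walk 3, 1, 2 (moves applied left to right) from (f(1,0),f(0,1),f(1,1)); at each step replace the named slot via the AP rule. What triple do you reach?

start (-3,5,1) = (f(1,0),f(0,1),f(1,1))
replace slot 3: 2·((-3)+5) − 1 = 3 → (-3,5,3)
replace slot 1: 2·(5+3) − (-3) = 19 → (19,5,3)
replace slot 2: 2·(19+3) − 5 = 39 → (19,39,3)

19,39,3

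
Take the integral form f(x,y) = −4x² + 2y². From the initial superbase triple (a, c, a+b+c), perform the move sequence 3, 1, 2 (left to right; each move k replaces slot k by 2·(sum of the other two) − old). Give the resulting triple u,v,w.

start (-4,2,-2) = (f(1,0),f(0,1),f(1,1))
replace slot 3: 2·((-4)+2) − (-2) = -2 → (-4,2,-2)
replace slot 1: 2·(2+(-2)) − (-4) = 4 → (4,2,-2)
replace slot 2: 2·(4+(-2)) − 2 = 2 → (4,2,-2)

4,2,-2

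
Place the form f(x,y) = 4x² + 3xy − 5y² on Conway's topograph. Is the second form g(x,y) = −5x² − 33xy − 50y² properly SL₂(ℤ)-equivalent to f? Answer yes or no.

D₁ = 89, D₂ = 89
river cycle of f (length 14): (-5, 7, 2), (2, 9, -1), (-1, 9, 2), (2, 7, -5), (-5, 3, 4), (4, 5, -4), (-4, 3, 5), (5, 7, -2), (-2, 9, 1), (1, 9, -2), … (4 more)
river cycle of g (length 14): (-5, 7, 2), (2, 9, -1), (-1, 9, 2), (2, 7, -5), (-5, 3, 4), (4, 5, -4), (-4, 3, 5), (5, 7, -2), (-2, 9, 1), (1, 9, -2), … (4 more)
cycles coincide ⇒ equivalent

yes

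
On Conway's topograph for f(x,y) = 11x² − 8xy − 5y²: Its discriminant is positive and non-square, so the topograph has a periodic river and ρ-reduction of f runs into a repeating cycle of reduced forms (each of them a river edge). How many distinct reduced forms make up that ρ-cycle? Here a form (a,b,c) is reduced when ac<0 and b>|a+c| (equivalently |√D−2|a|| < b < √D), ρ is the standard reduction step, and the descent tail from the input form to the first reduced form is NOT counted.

D = 284, ⌊√D⌋ = 16
descent: ρ → (-5,8,11)  [lands on river]
river: ρ → (11,14,-2)
river: ρ → (-2,14,11)
river: ρ → (11,8,-5)
river: ρ → (-5,12,7)
river: ρ → (7,16,-1)
river: ρ → (-1,16,7)
river: ρ → (7,12,-5)
ρ-cycle length = 8 (tail of 1 descent step not counted)

8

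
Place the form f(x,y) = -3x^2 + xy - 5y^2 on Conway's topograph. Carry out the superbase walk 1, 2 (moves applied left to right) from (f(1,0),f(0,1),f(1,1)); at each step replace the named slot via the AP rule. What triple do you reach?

start (-3,-5,-7) = (f(1,0),f(0,1),f(1,1))
replace slot 1: 2·((-5)+(-7)) − (-3) = -21 → (-21,-5,-7)
replace slot 2: 2·((-21)+(-7)) − (-5) = -51 → (-21,-51,-7)

-21,-51,-7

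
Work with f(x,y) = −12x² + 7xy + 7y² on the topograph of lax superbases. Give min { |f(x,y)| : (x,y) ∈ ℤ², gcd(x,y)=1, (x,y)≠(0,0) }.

river: ρ → (7,7,-12)
river: ρ → (-12,17,2)
river: ρ → (2,19,-3)
river: ρ → (-3,17,8)
river: ρ → (8,15,-5)
river: ρ → (-5,15,8)
river: ρ → (8,17,-3)
river: ρ → (-3,19,2)
river: ρ → (2,17,-12)
river: ρ → (-12,7,7)
closes: descent 0, river 10
min |a| on river = 2

2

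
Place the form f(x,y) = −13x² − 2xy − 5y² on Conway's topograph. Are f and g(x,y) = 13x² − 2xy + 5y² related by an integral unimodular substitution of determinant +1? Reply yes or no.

D₁ = -256, D₂ = -256
f is negative-definite; reduce −f:
−f: flip: (13,2,5)→(5,-2,13)
−f: reduced (well bottom): (5,-2,13) with a≤c, −a<b≤a
flip sign back: reduced form of f is (-5,2,-13)
g: flip: (13,-2,5)→(5,2,13)
g: reduced (well bottom): (5,2,13) with a≤c, −a<b≤a
reduced forms (-5, 2, -13) vs (5, 2, 13) ⇒ inequivalent

no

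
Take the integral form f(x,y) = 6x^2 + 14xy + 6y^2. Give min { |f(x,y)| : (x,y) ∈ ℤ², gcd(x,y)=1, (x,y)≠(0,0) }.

descent: ρ → (6,-2,-2)
descent: ρ → (-2,6,2)  [lands on river]
river: ρ → (2,6,-2)
closes: descent 2, river 2
min |a| on river = 2

2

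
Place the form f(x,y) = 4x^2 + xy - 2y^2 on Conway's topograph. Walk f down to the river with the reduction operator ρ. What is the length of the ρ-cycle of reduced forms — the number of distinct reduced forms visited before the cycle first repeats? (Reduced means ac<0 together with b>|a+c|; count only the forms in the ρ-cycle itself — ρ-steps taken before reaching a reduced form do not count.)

D = 33, ⌊√D⌋ = 5
descent: ρ → (-2,3,3)  [lands on river]
river: ρ → (3,3,-2)
river: ρ → (-2,5,1)
river: ρ → (1,5,-2)
ρ-cycle length = 4 (tail of 1 descent step not counted)

4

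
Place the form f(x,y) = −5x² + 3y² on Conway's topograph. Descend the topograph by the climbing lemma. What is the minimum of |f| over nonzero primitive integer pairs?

descent: ρ → (3,6,-2)  [lands on river]
river: ρ → (-2,6,3)
closes: descent 1, river 2
min |a| on river = 2

2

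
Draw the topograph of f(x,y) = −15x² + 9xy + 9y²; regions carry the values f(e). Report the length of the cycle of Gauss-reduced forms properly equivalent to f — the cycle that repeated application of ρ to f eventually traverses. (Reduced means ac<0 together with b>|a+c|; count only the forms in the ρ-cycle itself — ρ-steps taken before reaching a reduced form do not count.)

D = 621, ⌊√D⌋ = 24
river: ρ → (9,9,-15)
river: ρ → (-15,21,3)
river: ρ → (3,21,-15)
river: ρ → (-15,9,9)
ρ-cycle length = 4 (tail of 0 descent steps not counted)

4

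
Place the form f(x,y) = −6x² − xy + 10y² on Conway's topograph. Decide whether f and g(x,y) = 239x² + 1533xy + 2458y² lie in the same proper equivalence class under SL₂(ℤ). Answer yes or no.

D₁ = 241, D₂ = 241
river cycle of f (length 38): (-6, 11, 5), (5, 9, -8), (-8, 7, 6), (6, 5, -9), (-9, 13, 2), (2, 15, -2), (-2, 13, 9), (9, 5, -6), (-6, 7, 8), (8, 9, -5), … (28 more)
river cycle of g (length 38): (-6, 11, 5), (5, 9, -8), (-8, 7, 6), (6, 5, -9), (-9, 13, 2), (2, 15, -2), (-2, 13, 9), (9, 5, -6), (-6, 7, 8), (8, 9, -5), … (28 more)
cycles coincide ⇒ equivalent

yes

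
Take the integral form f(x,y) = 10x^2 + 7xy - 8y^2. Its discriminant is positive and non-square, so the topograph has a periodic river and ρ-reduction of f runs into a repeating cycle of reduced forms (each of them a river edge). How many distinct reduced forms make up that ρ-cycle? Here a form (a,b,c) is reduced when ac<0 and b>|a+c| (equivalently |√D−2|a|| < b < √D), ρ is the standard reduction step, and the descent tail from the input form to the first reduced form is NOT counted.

D = 369, ⌊√D⌋ = 19
river: ρ → (-8,9,9)
river: ρ → (9,9,-8)
river: ρ → (-8,7,10)
river: ρ → (10,13,-5)
river: ρ → (-5,17,4)
river: ρ → (4,15,-9)
river: ρ → (-9,3,10)
river: ρ → (10,17,-2)
river: ρ → (-2,19,1)
river: ρ → (1,19,-2)
river: ρ → (-2,17,10)
river: ρ → (10,3,-9)
river: ρ → (-9,15,4)
river: ρ → (4,17,-5)
river: ρ → (-5,13,10)
river: ρ → (10,7,-8)
ρ-cycle length = 16 (tail of 0 descent steps not counted)

16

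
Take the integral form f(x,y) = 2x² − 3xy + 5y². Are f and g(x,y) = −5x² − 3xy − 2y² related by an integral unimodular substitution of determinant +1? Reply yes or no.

D₁ = -31, D₂ = -31
f: translate: b→1 (≡-3 mod 4), so (2,-3,5)→(2,1,4)
f: reduced (well bottom): (2,1,4) with a≤c, −a<b≤a
g is negative-definite; reduce −g:
−g: flip: (5,3,2)→(2,-3,5)
−g: translate: b→1 (≡-3 mod 4), so (2,-3,5)→(2,1,4)
−g: reduced (well bottom): (2,1,4) with a≤c, −a<b≤a
flip sign back: reduced form of g is (-2,-1,-4)
reduced forms (2, 1, 4) vs (-2, -1, -4) ⇒ inequivalent

no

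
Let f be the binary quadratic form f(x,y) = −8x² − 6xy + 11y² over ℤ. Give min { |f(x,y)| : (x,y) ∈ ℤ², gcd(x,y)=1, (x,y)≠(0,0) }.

descent: ρ → (11,6,-8)  [lands on river]
river: ρ → (-8,10,9)
river: ρ → (9,8,-9)
river: ρ → (-9,10,8)
river: ρ → (8,6,-11)
river: ρ → (-11,16,3)
river: ρ → (3,14,-16)
river: ρ → (-16,18,1)
river: ρ → (1,18,-16)
river: ρ → (-16,14,3)
river: ρ → (3,16,-11)
river: ρ → (-11,6,8)
river: ρ → (8,10,-9)
river: ρ → (-9,8,9)
river: ρ → (9,10,-8)
river: ρ → (-8,6,11)
river: ρ → (11,16,-3)
river: ρ → (-3,14,16)
river: ρ → (16,18,-1)
river: ρ → (-1,18,16)
river: ρ → (16,14,-3)
river: ρ → (-3,16,11)
closes: descent 1, river 22
min |a| on river = 1

1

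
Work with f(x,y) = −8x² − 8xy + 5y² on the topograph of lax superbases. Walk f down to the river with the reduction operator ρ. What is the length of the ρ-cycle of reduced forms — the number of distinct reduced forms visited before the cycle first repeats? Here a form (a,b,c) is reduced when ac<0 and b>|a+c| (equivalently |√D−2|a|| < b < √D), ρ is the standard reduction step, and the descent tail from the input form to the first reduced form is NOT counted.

D = 224, ⌊√D⌋ = 14
descent: ρ → (5,8,-8)  [lands on river]
river: ρ → (-8,8,5)
river: ρ → (5,12,-4)
river: ρ → (-4,12,5)
ρ-cycle length = 4 (tail of 1 descent step not counted)

4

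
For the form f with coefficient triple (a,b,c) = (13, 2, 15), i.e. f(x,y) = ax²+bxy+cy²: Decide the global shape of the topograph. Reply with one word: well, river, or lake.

D = b²−4ac = 2² − 4·13·15 = -776
D < 0 ⇒ definite ⇒ every region one sign ⇒ single well

well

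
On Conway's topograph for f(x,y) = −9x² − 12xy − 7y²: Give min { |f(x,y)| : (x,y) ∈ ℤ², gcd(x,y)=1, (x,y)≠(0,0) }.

translate: b→-6 (≡12 mod 18), so (9,12,7)→(9,-6,4)
flip: (9,-6,4)→(4,6,9)
translate: b→-2 (≡6 mod 8), so (4,6,9)→(4,-2,7)
reduced (well bottom): (4,-2,7) with a≤c, −a<b≤a
well minimum |f| = |-4| = 4 (negative-definite)

4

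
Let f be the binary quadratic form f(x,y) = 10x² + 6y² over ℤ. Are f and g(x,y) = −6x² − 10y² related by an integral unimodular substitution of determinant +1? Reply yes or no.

D₁ = -240, D₂ = -240
f: flip: (10,0,6)→(6,0,10)
f: reduced (well bottom): (6,0,10) with a≤c, −a<b≤a
g is negative-definite; reduce −g:
−g: reduced (well bottom): (6,0,10) with a≤c, −a<b≤a
flip sign back: reduced form of g is (-6,0,-10)
reduced forms (6, 0, 10) vs (-6, 0, -10) ⇒ inequivalent

no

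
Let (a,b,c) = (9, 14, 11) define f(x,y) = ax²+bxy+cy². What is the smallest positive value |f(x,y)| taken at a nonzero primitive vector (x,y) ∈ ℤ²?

translate: b→-4 (≡14 mod 18), so (9,14,11)→(9,-4,6)
flip: (9,-4,6)→(6,4,9)
reduced (well bottom): (6,4,9) with a≤c, −a<b≤a
well minimum = a = 6

6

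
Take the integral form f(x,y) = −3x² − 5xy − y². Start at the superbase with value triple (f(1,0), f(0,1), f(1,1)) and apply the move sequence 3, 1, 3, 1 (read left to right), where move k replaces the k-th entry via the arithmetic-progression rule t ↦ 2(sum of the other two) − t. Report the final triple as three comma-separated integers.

start (-3,-1,-9) = (f(1,0),f(0,1),f(1,1))
replace slot 3: 2·((-3)+(-1)) − (-9) = 1 → (-3,-1,1)
replace slot 1: 2·((-1)+1) − (-3) = 3 → (3,-1,1)
replace slot 3: 2·(3+(-1)) − 1 = 3 → (3,-1,3)
replace slot 1: 2·((-1)+3) − 3 = 1 → (1,-1,3)

1,-1,3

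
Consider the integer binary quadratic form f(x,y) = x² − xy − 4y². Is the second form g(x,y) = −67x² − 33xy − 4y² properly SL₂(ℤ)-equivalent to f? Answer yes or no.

D₁ = 17, D₂ = 17
river cycle of f (length 6): (1, 3, -2), (-2, 1, 2), (2, 3, -1), (-1, 3, 2), (2, 1, -2), (-2, 3, 1)
river cycle of g (length 6): (1, 3, -2), (-2, 1, 2), (2, 3, -1), (-1, 3, 2), (2, 1, -2), (-2, 3, 1)
cycles coincide ⇒ equivalent

yes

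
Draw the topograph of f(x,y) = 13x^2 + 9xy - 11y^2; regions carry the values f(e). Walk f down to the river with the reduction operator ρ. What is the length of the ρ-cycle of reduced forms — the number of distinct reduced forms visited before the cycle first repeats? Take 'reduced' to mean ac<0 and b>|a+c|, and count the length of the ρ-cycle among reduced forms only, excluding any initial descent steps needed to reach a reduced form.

D = 653, ⌊√D⌋ = 25
river: ρ → (-11,13,11)
river: ρ → (11,9,-13)
river: ρ → (-13,17,7)
river: ρ → (7,25,-1)
river: ρ → (-1,25,7)
river: ρ → (7,17,-13)
river: ρ → (-13,9,11)
river: ρ → (11,13,-11)
river: ρ → (-11,9,13)
river: ρ → (13,17,-7)
river: ρ → (-7,25,1)
river: ρ → (1,25,-7)
river: ρ → (-7,17,13)
river: ρ → (13,9,-11)
ρ-cycle length = 14 (tail of 0 descent steps not counted)

14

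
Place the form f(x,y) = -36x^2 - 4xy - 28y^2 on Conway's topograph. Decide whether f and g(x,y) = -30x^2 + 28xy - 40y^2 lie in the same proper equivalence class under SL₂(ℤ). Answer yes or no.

D₁ = -4016, D₂ = -4016
f is negative-definite; reduce −f:
−f: flip: (36,4,28)→(28,-4,36)
−f: reduced (well bottom): (28,-4,36) with a≤c, −a<b≤a
flip sign back: reduced form of f is (-28,4,-36)
g is negative-definite; reduce −g:
−g: reduced (well bottom): (30,-28,40) with a≤c, −a<b≤a
flip sign back: reduced form of g is (-30,28,-40)
reduced forms (-28, 4, -36) vs (-30, 28, -40) ⇒ inequivalent

no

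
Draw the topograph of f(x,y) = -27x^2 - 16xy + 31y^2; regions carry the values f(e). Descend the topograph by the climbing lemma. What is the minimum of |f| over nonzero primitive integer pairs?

descent: ρ → (31,16,-27)  [lands on river]
river: ρ → (-27,38,20)
river: ρ → (20,42,-23)
river: ρ → (-23,50,12)
river: ρ → (12,46,-31)
river: ρ → (-31,16,27)
river: ρ → (27,38,-20)
river: ρ → (-20,42,23)
river: ρ → (23,50,-12)
river: ρ → (-12,46,31)
closes: descent 1, river 10
min |a| on river = 12

12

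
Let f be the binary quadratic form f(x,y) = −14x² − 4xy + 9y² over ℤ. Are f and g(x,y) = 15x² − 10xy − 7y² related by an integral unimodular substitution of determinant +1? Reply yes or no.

D₁ = 520, D₂ = 520
river cycle of f (length 6): (9, 22, -1), (-1, 22, 9), (9, 14, -9), (-9, 22, 1), (1, 22, -9), (-9, 14, 9)
river cycle of g (length 10): (-7, 10, 15), (15, 20, -2), (-2, 20, 15), (15, 10, -7), (-7, 18, 7), (7, 10, -15), (-15, 20, 2), (2, 20, -15), (-15, 10, 7), (7, 18, -7)
cycles differ ⇒ inequivalent

no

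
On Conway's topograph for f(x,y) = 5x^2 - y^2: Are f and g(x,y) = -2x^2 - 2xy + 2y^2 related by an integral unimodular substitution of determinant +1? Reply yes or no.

D₁ = 20, D₂ = 20
river cycle of f (length 2): (-1, 4, 1), (1, 4, -1)
river cycle of g (length 2): (2, 2, -2), (-2, 2, 2)
cycles differ ⇒ inequivalent

no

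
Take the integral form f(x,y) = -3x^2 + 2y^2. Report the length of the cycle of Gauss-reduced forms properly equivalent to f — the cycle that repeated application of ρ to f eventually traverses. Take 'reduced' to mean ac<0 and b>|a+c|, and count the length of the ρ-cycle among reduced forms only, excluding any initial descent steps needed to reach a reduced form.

D = 24, ⌊√D⌋ = 4
descent: ρ → (2,4,-1)  [lands on river]
river: ρ → (-1,4,2)
ρ-cycle length = 2 (tail of 1 descent step not counted)

2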